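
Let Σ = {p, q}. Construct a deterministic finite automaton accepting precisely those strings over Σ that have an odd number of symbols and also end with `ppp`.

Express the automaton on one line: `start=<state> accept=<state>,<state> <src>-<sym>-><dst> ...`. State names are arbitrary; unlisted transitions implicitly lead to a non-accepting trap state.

Build one automaton per condition and run them in lockstep. The first has 2 states tracking the input length modulo 2; the second has 4 states tracking how much of the suffix `ppp` has currently been matched. A product state is a pair (one from each), accepting exactly when both do.
An 8-state machine:
       p  q 
>  A   B  C 
   B   D  A 
   C   E  A 
   D   F  C 
   E   G  C 
 * F   H  A 
   G   H  A 
   H   F  C 
(> = start, * = accepting)

start=A accept=F A-p->B A-q->C B-p->D B-q->A C-p->E C-q->A D-p->F D-q->C E-p->G E-q->C F-p->H F-q->A G-p->H G-q->A H-p->F H-q->C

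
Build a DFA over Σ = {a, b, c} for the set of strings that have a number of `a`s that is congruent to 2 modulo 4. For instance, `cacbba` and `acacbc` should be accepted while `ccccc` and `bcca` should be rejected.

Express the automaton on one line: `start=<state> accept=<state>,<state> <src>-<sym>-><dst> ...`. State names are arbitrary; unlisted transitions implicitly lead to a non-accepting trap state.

The only thing that matters is how many `a`s have appeared, reduced mod 4. Use one state per residue: q0 for 0, …, q3 for 3. Reading `a` moves to the next residue; anything else stays put. q2 is accepting.
4 states suffice.
        a   b   c  
>  q0   q1  q0  q0 
   q1   q2  q1  q1 
 * q2   q3  q2  q2 
   q3   q0  q3  q3 
(> = start, * = accepting)

start=q0 accept=q2 q0-a->q1 q0-b->q0 q0-c->q0 q1-a->q2 q1-b->q1 q1-c->q1 q2-a->q3 q2-b->q2 q2-c->q2 q3-a->q0 q3-b->q3 q3-c->q3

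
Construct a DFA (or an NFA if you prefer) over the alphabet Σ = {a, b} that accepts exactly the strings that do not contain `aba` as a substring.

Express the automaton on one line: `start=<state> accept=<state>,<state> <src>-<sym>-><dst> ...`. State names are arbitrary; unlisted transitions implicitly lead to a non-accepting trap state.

Track partial matches of the forbidden pattern `aba`. State q3 is a dead state reached once `aba` has occurred; every other state accepts. q0 means no part of `aba` is currently matched.
        a   b  
>* q0   q1  q0 
 * q1   q1  q2 
 * q2   q3  q0 
   q3   q3  q3 
(> = start, * = accepting)

start=q0 accept=q0,q1,q2 q0-a->q1 q0-b->q0 q1-a->q1 q1-b->q2 q2-a->q3 q2-b->q0 q3-a->q3 q3-b->q3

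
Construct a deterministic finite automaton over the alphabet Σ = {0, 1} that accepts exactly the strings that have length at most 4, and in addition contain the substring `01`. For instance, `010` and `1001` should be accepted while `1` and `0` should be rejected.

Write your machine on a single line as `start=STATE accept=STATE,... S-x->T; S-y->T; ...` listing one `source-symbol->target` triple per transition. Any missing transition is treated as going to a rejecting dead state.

start=A; accept=E,H,J; A-0->B; A-1->C; B-0->D; B-1->E; C-0->D; C-1->F; D-0->G; D-1->H; E-0->H; E-1->H; F-0->G; F-1->I; G-0->I; G-1->J; H-0->J; H-1->J; I-0->I; I-1->I; J-0->I; J-1->I

Build one automaton per condition and run them in lockstep. One (6 states) tracks the input length, saturating at 5; the other (3 states) tracks whether and how much of `01` has been seen. Each combined state is a pair, one component from each; accept when both components accept. Minimizing collapses redundant product states.
A 10-state machine:
       0  1 
>  A   B  C 
   B   D  E 
   C   D  F 
   D   G  H 
 * E   H  H 
   F   G  I 
   G   I  J 
 * H   J  J 
   I   I  I 
 * J   I  I 
(> = start, * = accepting)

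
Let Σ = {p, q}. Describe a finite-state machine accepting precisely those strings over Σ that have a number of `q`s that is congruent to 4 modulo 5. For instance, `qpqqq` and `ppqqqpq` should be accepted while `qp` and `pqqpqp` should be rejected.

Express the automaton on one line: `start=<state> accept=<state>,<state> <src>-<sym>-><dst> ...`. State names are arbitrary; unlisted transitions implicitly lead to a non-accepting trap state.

start=A accept=E A-p->A A-q->B B-p->B B-q->C C-p->C C-q->D D-p->D D-q->E E-p->E E-q->A

Keep the running count of `q`s modulo 5: each `q` advances along the cycle A → B → C → D → E → A while other symbols loop. Accept at E.
       p  q 
>  A   A  B 
   B   B  C 
   C   C  D 
   D   D  E 
 * E   E  A 
(> = start, * = accepting)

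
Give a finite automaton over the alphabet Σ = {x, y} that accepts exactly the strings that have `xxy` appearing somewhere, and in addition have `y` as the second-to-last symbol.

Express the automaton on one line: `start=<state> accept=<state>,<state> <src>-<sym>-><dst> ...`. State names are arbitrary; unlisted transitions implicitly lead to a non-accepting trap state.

Build one automaton per condition and run them in lockstep. One (4 states) tracks whether and how much of `xxy` has been seen; the other (7 states) tracks the last 2 symbols read. Each combined state is a pair, one component from each; accept when both components accept.
An 11-state machine:
          x    y  
>  q0     q1   q2 
   q1     q3   q4 
   q2     q5   q6 
   q3     q3   q7 
   q4     q5   q6 
   q5     q3   q4 
   q6     q5   q6 
   q7     q8   q9 
 * q8    q10   q7 
 * q9     q8   q9 
   q10   q10   q7 
(> = start, * = accepting)

start=q0 accept=q8,q9 q0-x->q1 q0-y->q2 q1-x->q3 q1-y->q4 q2-x->q5 q2-y->q6 q3-x->q3 q3-y->q7 q4-x->q5 q4-y->q6 q5-x->q3 q5-y->q4 q6-x->q5 q6-y->q6 q7-x->q8 q7-y->q9 q8-x->q10 q8-y->q7 q9-x->q8 q9-y->q9 q10-x->q10 q10-y->q7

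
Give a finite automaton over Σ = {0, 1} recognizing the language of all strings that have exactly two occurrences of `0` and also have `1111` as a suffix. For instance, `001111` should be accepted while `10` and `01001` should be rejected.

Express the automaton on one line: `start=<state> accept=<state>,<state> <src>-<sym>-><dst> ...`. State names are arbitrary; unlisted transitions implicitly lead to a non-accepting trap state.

start=A accept=H A-0->B A-1->A B-0->C B-1->B C-0->D C-1->E D-0->D D-1->D E-0->D E-1->F F-0->D F-1->G G-0->D G-1->H H-0->D H-1->H

Run two small machines in parallel and take their product. The first has 4 states tracking the count of `0`s, saturating at 3; the second has 5 states tracking how much of the suffix `1111` has currently been matched. A product state is a pair (one from each), accepting exactly when both do. Minimizing collapses redundant product states.
An 8-state machine:
       0  1 
>  A   B  A 
   B   C  B 
   C   D  E 
   D   D  D 
   E   D  F 
   F   D  G 
   G   D  H 
 * H   D  H 
(> = start, * = accepting)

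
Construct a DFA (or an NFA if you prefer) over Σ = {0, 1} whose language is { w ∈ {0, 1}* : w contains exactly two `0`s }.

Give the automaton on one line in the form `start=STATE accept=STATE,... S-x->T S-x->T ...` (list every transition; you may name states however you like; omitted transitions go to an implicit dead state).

Only the number of `0`s matters, and only up to 3. Make a chain q0 → q1 → q2 → q3 advanced by each `0` (with q3 absorbing); every other symbol self-loops. The accepting set is {q2}.
4 states suffice.
        0   1  
>  q0   q1  q0 
   q1   q2  q1 
 * q2   q3  q2 
   q3   q3  q3 
(> = start, * = accepting)

start=q0 accept=q2 q0-0->q1 q0-1->q0 q1-0->q2 q1-1->q1 q2-0->q3 q2-1->q2 q3-0->q3 q3-1->q3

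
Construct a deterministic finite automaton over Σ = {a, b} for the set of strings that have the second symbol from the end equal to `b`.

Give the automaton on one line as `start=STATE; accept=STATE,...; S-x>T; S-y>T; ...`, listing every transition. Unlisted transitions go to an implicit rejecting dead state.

start=s0; accept=s5,s6; s0-a>s1; s0-b>s2; s1-a>s3; s1-b>s4; s2-a>s5; s2-b>s6; s3-a>s3; s3-b>s4; s4-a>s5; s4-b>s6; s5-a>s3; s5-b>s4; s6-a>s5; s6-b>s6

Because acceptance depends on a position counted from the end, the machine has to buffer the most recent 2 symbols. Make each state the string of the last up-to-2 symbols read; on input `x` shift the window left and append `x`. Accept when the buffered window has length 2 and begins with `b`.
A 7-state machine:
        a   b  
>  s0   s1  s2 
   s1   s3  s4 
   s2   s5  s6 
   s3   s3  s4 
   s4   s5  s6 
 * s5   s3  s4 
 * s6   s5  s6 
(> = start, * = accepting)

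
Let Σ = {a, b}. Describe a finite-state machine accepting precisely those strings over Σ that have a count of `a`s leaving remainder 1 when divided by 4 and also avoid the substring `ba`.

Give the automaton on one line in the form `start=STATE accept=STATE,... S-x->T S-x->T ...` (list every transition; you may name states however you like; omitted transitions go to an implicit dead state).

Run two small machines in parallel and take their product. One (4 states) tracks the count of `a`s modulo 4; the other (3 states) tracks partial matches of the forbidden pattern `ba`. Each combined state is a pair, one component from each; accept when both components accept. After merging equivalent states the machine shrinks.
With 6 states:
        a   b  
>  S0   S1  S2 
 * S1   S3  S4 
   S2   S2  S2 
   S3   S5  S2 
 * S4   S2  S4 
   S5   S0  S2 
(> = start, * = accepting)

start=S0 accept=S1,S4 S0-a->S1 S0-b->S2 S1-a->S3 S1-b->S4 S2-a->S2 S2-b->S2 S3-a->S5 S3-b->S2 S4-a->S2 S4-b->S4 S5-a->S0 S5-b->S2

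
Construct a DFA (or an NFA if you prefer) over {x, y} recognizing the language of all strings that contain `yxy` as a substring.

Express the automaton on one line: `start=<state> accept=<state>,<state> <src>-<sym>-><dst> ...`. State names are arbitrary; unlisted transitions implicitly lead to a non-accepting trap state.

start=s0 accept=s3 s0-x->s0 s0-y->s1 s1-x->s2 s1-y->s1 s2-x->s0 s2-y->s3 s3-x->s3 s3-y->s3

Track how much of `yxy` has been matched so far: state s0 is no progress, s3 is the absorbing accept state reached once `yxy` has occurred. Intermediate states record partial matches; on a mismatch, fall back to the longest reusable overlap.
A 4-state machine:
        x   y  
>  s0   s0  s1 
   s1   s2  s1 
   s2   s0  s3 
 * s3   s3  s3 
(> = start, * = accepting)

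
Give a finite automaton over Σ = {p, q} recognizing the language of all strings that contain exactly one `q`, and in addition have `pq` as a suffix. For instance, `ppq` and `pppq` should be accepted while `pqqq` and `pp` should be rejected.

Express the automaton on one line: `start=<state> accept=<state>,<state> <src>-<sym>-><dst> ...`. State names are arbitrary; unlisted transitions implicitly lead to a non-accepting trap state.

start=S0 accept=S3 S0-p->S1 S0-q->S2 S1-p->S1 S1-q->S3 S2-p->S4 S2-q->S5 S3-p->S4 S3-q->S5 S4-p->S4 S4-q->S6 S5-p->S7 S5-q->S5 S6-p->S7 S6-q->S5 S7-p->S7 S7-q->S6

Run two small machines in parallel and take their product. One (3 states) tracks the count of `q`s, saturating at 2; the other (3 states) tracks how much of the suffix `pq` has currently been matched. Each combined state is a pair, one component from each; accept when both components accept.
With 8 states:
        p   q  
>  S0   S1  S2 
   S1   S1  S3 
   S2   S4  S5 
 * S3   S4  S5 
   S4   S4  S6 
   S5   S7  S5 
   S6   S7  S5 
   S7   S7  S6 
(> = start, * = accepting)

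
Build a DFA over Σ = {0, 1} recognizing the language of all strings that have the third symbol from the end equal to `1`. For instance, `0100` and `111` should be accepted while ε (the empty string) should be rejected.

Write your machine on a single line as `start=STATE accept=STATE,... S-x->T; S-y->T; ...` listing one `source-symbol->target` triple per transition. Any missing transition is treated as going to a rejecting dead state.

A DFA must remember the last 3 symbols (since which symbol is third-to-last isn't known until the input ends). Use one state per possible window of the last ≤3 symbols; accept from those whose window starts with `1`.
15 states suffice.
          0    1  
>  s0     s1   s2 
   s1     s3   s4 
   s2     s5   s6 
   s3     s7   s8 
   s4     s9  s10 
   s5    s11  s12 
   s6    s13  s14 
   s7     s7   s8 
   s8     s9  s10 
   s9    s11  s12 
   s10   s13  s14 
 * s11    s7   s8 
 * s12    s9  s10 
 * s13   s11  s12 
 * s14   s13  s14 
(> = start, * = accepting)

start=s0; accept=s11,s12,s13,s14; s0-0->s1; s0-1->s2; s1-0->s3; s1-1->s4; s2-0->s5; s2-1->s6; s3-0->s7; s3-1->s8; s4-0->s9; s4-1->s10; s5-0->s11; s5-1->s12; s6-0->s13; s6-1->s14; s7-0->s7; s7-1->s8; s8-0->s9; s8-1->s10; s9-0->s11; s9-1->s12; s10-0->s13; s10-1->s14; s11-0->s7; s11-1->s8; s12-0->s9; s12-1->s10; s13-0->s11; s13-1->s12; s14-0->s13; s14-1->s14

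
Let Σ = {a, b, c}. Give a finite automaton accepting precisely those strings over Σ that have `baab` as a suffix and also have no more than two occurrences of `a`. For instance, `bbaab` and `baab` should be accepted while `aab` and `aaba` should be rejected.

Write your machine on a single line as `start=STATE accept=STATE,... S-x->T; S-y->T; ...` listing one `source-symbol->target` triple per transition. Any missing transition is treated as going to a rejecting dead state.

Build one automaton per condition and run them in lockstep. One (5 states) tracks how much of the suffix `baab` has currently been matched; the other (4 states) tracks the count of `a`s, saturating at 3. Each combined state is a pair, one component from each; accept when both components accept.
A 15-state machine:
          a    b    c  
>  s0     s1   s2   s0 
   s1     s3   s4   s1 
   s2     s5   s2   s0 
   s3     s6   s7   s3 
   s4     s8   s4   s1 
   s5     s9   s4   s1 
   s6     s6  s10   s6 
   s7    s11   s7   s3 
   s8    s12   s7   s3 
   s9     s6  s13   s3 
   s10   s11  s10   s6 
   s11   s12  s10   s6 
   s12    s6  s14   s6 
 * s13   s11   s7   s3 
   s14   s11  s10   s6 
(> = start, * = accepting)

start=s0; accept=s13; s0-a->s1; s0-b->s2; s0-c->s0; s1-a->s3; s1-b->s4; s1-c->s1; s2-a->s5; s2-b->s2; s2-c->s0; s3-a->s6; s3-b->s7; s3-c->s3; s4-a->s8; s4-b->s4; s4-c->s1; s5-a->s9; s5-b->s4; s5-c->s1; s6-a->s6; s6-b->s10; s6-c->s6; s7-a->s11; s7-b->s7; s7-c->s3; s8-a->s12; s8-b->s7; s8-c->s3; s9-a->s6; s9-b->s13; s9-c->s3; s10-a->s11; s10-b->s10; s10-c->s6; s11-a->s12; s11-b->s10; s11-c->s6; s12-a->s6; s12-b->s14; s12-c->s6; s13-a->s11; s13-b->s7; s13-c->s3; s14-a->s11; s14-b->s10; s14-c->s6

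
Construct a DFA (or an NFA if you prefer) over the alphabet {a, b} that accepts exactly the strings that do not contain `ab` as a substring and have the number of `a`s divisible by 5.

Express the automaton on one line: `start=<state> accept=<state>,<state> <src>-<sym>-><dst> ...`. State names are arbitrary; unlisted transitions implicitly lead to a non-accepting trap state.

Run two small machines in parallel and take their product. One (3 states) tracks partial matches of the forbidden pattern `ab`; the other (5 states) tracks the count of `a`s modulo 5. Each combined state is a pair, one component from each; accept when both components accept.
11 states suffice.
          a    b  
>* q0     q1   q0 
   q1     q2   q3 
   q2     q4   q5 
   q3     q5   q3 
   q4     q6   q7 
   q5     q7   q5 
   q6     q8   q9 
   q7     q9   q7 
 * q8     q1  q10 
   q9    q10   q9 
   q10    q3  q10 
(> = start, * = accepting)

start=q0 accept=q0,q8 q0-a->q1 q0-b->q0 q1-a->q2 q1-b->q3 q2-a->q4 q2-b->q5 q3-a->q5 q3-b->q3 q4-a->q6 q4-b->q7 q5-a->q7 q5-b->q5 q6-a->q8 q6-b->q9 q7-a->q9 q7-b->q7 q8-a->q1 q8-b->q10 q9-a->q10 q9-b->q9 q10-a->q3 q10-b->q10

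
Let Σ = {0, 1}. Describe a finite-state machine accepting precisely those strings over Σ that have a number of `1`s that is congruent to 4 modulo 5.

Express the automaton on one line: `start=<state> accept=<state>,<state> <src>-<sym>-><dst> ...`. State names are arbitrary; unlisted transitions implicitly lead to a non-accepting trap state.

start=S0 accept=S4 S0-0->S0 S0-1->S1 S1-0->S1 S1-1->S2 S2-0->S2 S2-1->S3 S3-0->S3 S3-1->S4 S4-0->S4 S4-1->S0

Keep the running count of `1`s modulo 5: each `1` advances along the cycle S0 → S1 → S2 → S3 → S4 → S0 while other symbols loop. Accept at S4.
5 states suffice.
        0   1  
>  S0   S0  S1 
   S1   S1  S2 
   S2   S2  S3 
   S3   S3  S4 
 * S4   S4  S0 
(> = start, * = accepting)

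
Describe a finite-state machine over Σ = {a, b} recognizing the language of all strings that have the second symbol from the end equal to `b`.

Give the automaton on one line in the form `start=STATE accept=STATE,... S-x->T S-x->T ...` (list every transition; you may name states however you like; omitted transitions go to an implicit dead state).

A DFA must remember the last 2 symbols (since which symbol is second-to-last isn't known until the input ends). Use one state per possible window of the last ≤2 symbols; accept from those whose window starts with `b`.
7 states suffice.
        a   b  
>  q0   q1  q2 
   q1   q3  q4 
   q2   q5  q6 
   q3   q3  q4 
   q4   q5  q6 
 * q5   q3  q4 
 * q6   q5  q6 
(> = start, * = accepting)

start=q0 accept=q5,q6 q0-a->q1 q0-b->q2 q1-a->q3 q1-b->q4 q2-a->q5 q2-b->q6 q3-a->q3 q3-b->q4 q4-a->q5 q4-b->q6 q5-a->q3 q5-b->q4 q6-a->q5 q6-b->q6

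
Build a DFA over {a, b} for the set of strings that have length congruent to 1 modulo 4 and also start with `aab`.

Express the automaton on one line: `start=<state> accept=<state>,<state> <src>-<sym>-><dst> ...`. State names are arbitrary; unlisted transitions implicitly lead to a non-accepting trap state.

Run two small machines in parallel and take their product. The first has 4 states tracking the input length modulo 4; the second has 5 states tracking whether the input so far still matches the prefix `aab`. A product state is a pair (one from each), accepting exactly when both do. Minimizing collapses redundant product states.
8 states suffice.
        a   b  
>  q0   q1  q2 
   q1   q3  q2 
   q2   q2  q2 
   q3   q2  q4 
   q4   q5  q5 
   q5   q6  q6 
 * q6   q7  q7 
   q7   q4  q4 
(> = start, * = accepting)

start=q0 accept=q6 q0-a->q1 q0-b->q2 q1-a->q3 q1-b->q2 q2-a->q2 q2-b->q2 q3-a->q2 q3-b->q4 q4-a->q5 q4-b->q5 q5-a->q6 q5-b->q6 q6-a->q7 q6-b->q7 q7-a->q4 q7-b->q4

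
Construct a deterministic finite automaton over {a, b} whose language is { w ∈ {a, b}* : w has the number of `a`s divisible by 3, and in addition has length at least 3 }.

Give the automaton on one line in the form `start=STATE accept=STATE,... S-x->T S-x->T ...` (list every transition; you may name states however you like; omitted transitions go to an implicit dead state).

Handle the two conditions separately and then intersect. One (3 states) tracks the count of `a`s modulo 3; the other (5 states) tracks the input length, saturating at 4. Each combined state is a pair, one component from each; accept when both components accept.
12 states suffice.
          a    b  
>  q0     q1   q2 
   q1     q3   q4 
   q2     q4   q5 
   q3     q6   q7 
   q4     q7   q8 
   q5     q8   q6 
 * q6     q9  q10 
   q7    q10  q11 
   q8    q11   q9 
   q9    q11   q9 
 * q10    q9  q10 
   q11   q10  q11 
(> = start, * = accepting)

start=q0 accept=q6,q10 q0-a->q1 q0-b->q2 q1-a->q3 q1-b->q4 q2-a->q4 q2-b->q5 q3-a->q6 q3-b->q7 q4-a->q7 q4-b->q8 q5-a->q8 q5-b->q6 q6-a->q9 q6-b->q10 q7-a->q10 q7-b->q11 q8-a->q11 q8-b->q9 q9-a->q11 q9-b->q9 q10-a->q9 q10-b->q10 q11-a->q10 q11-b->q11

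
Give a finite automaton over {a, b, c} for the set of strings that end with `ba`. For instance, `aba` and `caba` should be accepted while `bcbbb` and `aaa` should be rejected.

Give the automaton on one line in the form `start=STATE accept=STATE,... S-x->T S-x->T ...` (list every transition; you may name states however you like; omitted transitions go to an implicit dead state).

start=q0 accept=q2 q0-a->q0 q0-b->q1 q0-c->q0 q1-a->q2 q1-b->q1 q1-c->q0 q2-a->q0 q2-b->q1 q2-c->q0

Remember how much of `ba` the current input suffix matches. State q0 means no match yet; q1 means the last symbol is `b`; q2 means the last 2 symbols are `ba`. Only q2 accepts. On a mismatch, fall back to the longest proper suffix that is still a prefix of `ba`.
3 states suffice.
        a   b   c  
>  q0   q0  q1  q0 
   q1   q2  q1  q0 
 * q2   q0  q1  q0 
(> = start, * = accepting)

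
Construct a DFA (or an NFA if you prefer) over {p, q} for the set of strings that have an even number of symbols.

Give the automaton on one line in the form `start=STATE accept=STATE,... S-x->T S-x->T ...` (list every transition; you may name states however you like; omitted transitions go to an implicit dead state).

Count input length modulo 2: every symbol advances one step around the cycle s0 → s1 → s0. Accept at s0.
2 states suffice.
        p   q  
>* s0   s1  s1 
   s1   s0  s0 
(> = start, * = accepting)

start=s0 accept=s0 s0-p->s1 s0-q->s1 s1-p->s0 s1-q->s0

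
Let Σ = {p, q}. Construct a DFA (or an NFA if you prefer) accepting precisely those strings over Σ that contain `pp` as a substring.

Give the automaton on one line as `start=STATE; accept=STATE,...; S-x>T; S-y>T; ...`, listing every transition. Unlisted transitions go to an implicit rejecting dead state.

start=s0; accept=s2; s0-p>s1; s0-q>s0; s1-p>s2; s1-q>s0; s2-p>s2; s2-q>s2

States s0..s1 record the length of the longest prefix of `pp` that matches the current input suffix. Reaching s2 means `pp` has been seen, and we stay there forever. Accept from s2.
With 3 states:
        p   q  
>  s0   s1  s0 
   s1   s2  s0 
 * s2   s2  s2 
(> = start, * = accepting)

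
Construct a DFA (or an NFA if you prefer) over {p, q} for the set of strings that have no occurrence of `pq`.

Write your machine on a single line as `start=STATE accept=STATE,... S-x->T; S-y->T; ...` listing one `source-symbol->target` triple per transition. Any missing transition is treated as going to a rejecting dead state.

start=s0; accept=s0,s1; s0-p->s1; s0-q->s0; s1-p->s1; s1-q->s2; s2-p->s2; s2-q->s2

This is the complement of 'contains `pq`'. Use the same substring-matching states — s0 through s2 holding how much of `pq` has just been matched — but flip the accepting set: everything except the trap s2 accepts.
3 states suffice.
        p   q  
>* s0   s1  s0 
 * s1   s1  s2 
   s2   s2  s2 
(> = start, * = accepting)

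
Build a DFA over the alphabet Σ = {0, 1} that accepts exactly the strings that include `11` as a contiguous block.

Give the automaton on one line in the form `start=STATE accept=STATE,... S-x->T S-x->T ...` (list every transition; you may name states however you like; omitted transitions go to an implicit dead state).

start=s0 accept=s2 s0-0->s0 s0-1->s1 s1-0->s0 s1-1->s2 s2-0->s2 s2-1->s2

States s0..s1 record the length of the longest prefix of `11` that matches the current input suffix. Reaching s2 means `11` has been seen, and we stay there forever. Accept from s2.
A 3-state machine:
        0   1  
>  s0   s0  s1 
   s1   s0  s2 
 * s2   s2  s2 
(> = start, * = accepting)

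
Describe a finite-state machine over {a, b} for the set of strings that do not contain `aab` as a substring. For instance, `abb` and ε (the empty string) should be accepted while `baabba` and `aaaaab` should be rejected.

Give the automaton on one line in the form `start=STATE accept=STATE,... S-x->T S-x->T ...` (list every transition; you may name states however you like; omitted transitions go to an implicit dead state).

start=s0 accept=s0,s1,s2 s0-a->s1 s0-b->s0 s1-a->s2 s1-b->s0 s2-a->s2 s2-b->s3 s3-a->s3 s3-b->s3

This is the complement of 'contains `aab`'. Use the same substring-matching states — s0 through s3 holding how much of `aab` has just been matched — but flip the accepting set: everything except the trap s3 accepts.
        a   b  
>* s0   s1  s0 
 * s1   s2  s0 
 * s2   s2  s3 
   s3   s3  s3 
(> = start, * = accepting)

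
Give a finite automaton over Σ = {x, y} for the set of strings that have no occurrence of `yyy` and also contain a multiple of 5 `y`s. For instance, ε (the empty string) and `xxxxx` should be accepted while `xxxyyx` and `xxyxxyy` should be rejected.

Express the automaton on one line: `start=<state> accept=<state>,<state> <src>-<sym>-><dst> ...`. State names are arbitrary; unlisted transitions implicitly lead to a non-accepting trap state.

start=q0 accept=q0,q16,q17 q0-x->q0 q0-y->q1 q1-x->q2 q1-y->q3 q2-x->q2 q2-y->q4 q3-x->q5 q3-y->q6 q4-x->q5 q4-y->q7 q5-x->q5 q5-y->q8 q6-x->q6 q6-y->q9 q7-x->q10 q7-y->q9 q8-x->q10 q8-y->q11 q9-x->q9 q9-y->q12 q10-x->q10 q10-y->q13 q11-x->q14 q11-y->q12 q12-x->q12 q12-y->q15 q13-x->q14 q13-y->q16 q14-x->q14 q14-y->q17 q15-x->q15 q15-y->q18 q16-x->q0 q16-y->q15 q17-x->q0 q17-y->q19 q18-x->q18 q18-y->q6 q19-x->q2 q19-y->q18

Build one automaton per condition and run them in lockstep. One (4 states) tracks partial matches of the forbidden pattern `yyy`; the other (5 states) tracks the count of `y`s modulo 5. Each combined state is a pair, one component from each; accept when both components accept.
20 states suffice.
          x    y  
>* q0     q0   q1 
   q1     q2   q3 
   q2     q2   q4 
   q3     q5   q6 
   q4     q5   q7 
   q5     q5   q8 
   q6     q6   q9 
   q7    q10   q9 
   q8    q10  q11 
   q9     q9  q12 
   q10   q10  q13 
   q11   q14  q12 
   q12   q12  q15 
   q13   q14  q16 
   q14   q14  q17 
   q15   q15  q18 
 * q16    q0  q15 
 * q17    q0  q19 
   q18   q18   q6 
   q19    q2  q18 
(> = start, * = accepting)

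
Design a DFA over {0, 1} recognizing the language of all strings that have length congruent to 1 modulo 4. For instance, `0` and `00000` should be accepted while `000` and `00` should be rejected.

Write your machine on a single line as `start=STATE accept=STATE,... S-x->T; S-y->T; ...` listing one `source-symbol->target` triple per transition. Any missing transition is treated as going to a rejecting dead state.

start=s0; accept=s1; s0-0->s1; s0-1->s1; s1-0->s2; s1-1->s2; s2-0->s3; s2-1->s3; s3-0->s0; s3-1->s0

Only the length mod 4 matters, so use a 4-cycle: from any state, every input symbol moves to the next state, wrapping s3 back to s0. Mark s1 accepting.
A 4-state machine:
        0   1  
>  s0   s1  s1 
 * s1   s2  s2 
   s2   s3  s3 
   s3   s0  s0 
(> = start, * = accepting)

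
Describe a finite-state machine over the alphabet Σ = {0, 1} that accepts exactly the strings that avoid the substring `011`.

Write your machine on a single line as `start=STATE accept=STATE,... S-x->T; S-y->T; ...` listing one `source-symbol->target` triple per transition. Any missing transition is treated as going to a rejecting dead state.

Track partial matches of the forbidden pattern `011`. State S3 is a dead state reached once `011` has occurred; every other state accepts. S0 means no part of `011` is currently matched.
With 4 states:
        0   1  
>* S0   S1  S0 
 * S1   S1  S2 
 * S2   S1  S3 
   S3   S3  S3 
(> = start, * = accepting)

start=S0; accept=S0,S1,S2; S0-0->S1; S0-1->S0; S1-0->S1; S1-1->S2; S2-0->S1; S2-1->S3; S3-0->S3; S3-1->S3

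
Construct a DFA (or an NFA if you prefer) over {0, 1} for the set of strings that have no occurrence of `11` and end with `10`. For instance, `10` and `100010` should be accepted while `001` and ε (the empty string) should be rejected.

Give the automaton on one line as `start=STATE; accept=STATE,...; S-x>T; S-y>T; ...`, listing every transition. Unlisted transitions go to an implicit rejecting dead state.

Run two small machines in parallel and take their product. The first has 3 states tracking partial matches of the forbidden pattern `11`; the second has 3 states tracking how much of the suffix `10` has currently been matched. A product state is a pair (one from each), accepting exactly when both do.
        0   1  
>  q0   q0  q1 
   q1   q2  q3 
 * q2   q0  q1 
   q3   q4  q3 
   q4   q5  q3 
   q5   q5  q3 
(> = start, * = accepting)

start=q0; accept=q2; q0-0>q0; q0-1>q1; q1-0>q2; q1-1>q3; q2-0>q0; q2-1>q1; q3-0>q4; q3-1>q3; q4-0>q5; q4-1>q3; q5-0>q5; q5-1>q3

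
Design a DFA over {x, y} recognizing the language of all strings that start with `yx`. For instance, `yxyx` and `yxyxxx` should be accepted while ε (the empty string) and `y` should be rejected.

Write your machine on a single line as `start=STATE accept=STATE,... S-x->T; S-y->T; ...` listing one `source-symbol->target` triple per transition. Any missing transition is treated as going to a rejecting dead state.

Walk along `yx` while the input agrees: from s0 take `y` to s1, and so on. Any deviation drops to the rejecting sink s3. Once s2 is reached the prefix is confirmed and every continuation is accepted.
A 4-state machine:
        x   y  
>  s0   s3  s1 
   s1   s2  s3 
 * s2   s2  s2 
   s3   s3  s3 
(> = start, * = accepting)

start=s0; accept=s2; s0-x->s3; s0-y->s1; s1-x->s2; s1-y->s3; s2-x->s2; s2-y->s2; s3-x->s3; s3-y->s3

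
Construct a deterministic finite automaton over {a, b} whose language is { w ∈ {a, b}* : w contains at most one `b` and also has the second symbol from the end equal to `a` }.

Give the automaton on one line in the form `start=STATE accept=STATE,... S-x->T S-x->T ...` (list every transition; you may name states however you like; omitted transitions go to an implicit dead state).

start=q0 accept=q3,q4,q7 q0-a->q1 q0-b->q2 q1-a->q3 q1-b->q4 q2-a->q5 q2-b->q6 q3-a->q3 q3-b->q4 q4-a->q5 q4-b->q6 q5-a->q7 q5-b->q8 q6-a->q9 q6-b->q6 q7-a->q7 q7-b->q8 q8-a->q9 q8-b->q6 q9-a->q10 q9-b->q8 q10-a->q10 q10-b->q8

Build one automaton per condition and run them in lockstep. The first has 3 states tracking the count of `b`s, saturating at 2; the second has 7 states tracking the last 2 symbols read. A product state is a pair (one from each), accepting exactly when both do.
11 states suffice.
          a    b  
>  q0     q1   q2 
   q1     q3   q4 
   q2     q5   q6 
 * q3     q3   q4 
 * q4     q5   q6 
   q5     q7   q8 
   q6     q9   q6 
 * q7     q7   q8 
   q8     q9   q6 
   q9    q10   q8 
   q10   q10   q8 
(> = start, * = accepting)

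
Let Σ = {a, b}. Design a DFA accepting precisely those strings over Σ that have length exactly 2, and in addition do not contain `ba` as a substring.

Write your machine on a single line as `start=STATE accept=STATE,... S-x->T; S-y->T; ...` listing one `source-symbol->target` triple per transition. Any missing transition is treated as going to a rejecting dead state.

start=s0; accept=s3; s0-a->s1; s0-b->s2; s1-a->s3; s1-b->s3; s2-a->s4; s2-b->s3; s3-a->s4; s3-b->s4; s4-a->s4; s4-b->s4

Handle the two conditions separately and then intersect. The first has 4 states tracking the input length, saturating at 3; the second has 3 states tracking partial matches of the forbidden pattern `ba`. A product state is a pair (one from each), accepting exactly when both do. Minimizing collapses redundant product states.
5 states suffice.
        a   b  
>  s0   s1  s2 
   s1   s3  s3 
   s2   s4  s3 
 * s3   s4  s4 
   s4   s4  s4 
(> = start, * = accepting)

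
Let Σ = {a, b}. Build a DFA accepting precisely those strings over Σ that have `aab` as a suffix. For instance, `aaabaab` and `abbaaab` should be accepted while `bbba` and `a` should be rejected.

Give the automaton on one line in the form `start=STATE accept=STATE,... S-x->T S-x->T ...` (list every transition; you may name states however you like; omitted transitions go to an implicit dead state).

start=q0 accept=q3 q0-a->q1 q0-b->q0 q1-a->q2 q1-b->q0 q2-a->q2 q2-b->q3 q3-a->q1 q3-b->q0

Let each state record the length of the longest suffix of the input read so far that is also a prefix of `aab`. q1 means the last symbol is `a`; q2 means the last 2 symbols are `aa`; q3 means the last 3 symbols are `aab`. Accept only at q3, where the string currently ends in `aab`.
A 4-state machine:
        a   b  
>  q0   q1  q0 
   q1   q2  q0 
   q2   q2  q3 
 * q3   q1  q0 
(> = start, * = accepting)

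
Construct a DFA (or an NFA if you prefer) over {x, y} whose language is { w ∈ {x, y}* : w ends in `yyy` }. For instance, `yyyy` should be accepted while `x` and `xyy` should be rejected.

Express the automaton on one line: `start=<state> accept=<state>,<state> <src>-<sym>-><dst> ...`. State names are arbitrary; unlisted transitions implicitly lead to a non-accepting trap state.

Let each state record the length of the longest suffix of the input read so far that is also a prefix of `yyy`. s1 means the last symbol is `y`; s2 means the last 2 symbols are `yy`; s3 means the last 3 symbols are `yyy`. Accept only at s3, where the string currently ends in `yyy`.
A 4-state machine:
        x   y  
>  s0   s0  s1 
   s1   s0  s2 
   s2   s0  s3 
 * s3   s0  s3 
(> = start, * = accepting)

start=s0 accept=s3 s0-x->s0 s0-y->s1 s1-x->s0 s1-y->s2 s2-x->s0 s2-y->s3 s3-x->s0 s3-y->s3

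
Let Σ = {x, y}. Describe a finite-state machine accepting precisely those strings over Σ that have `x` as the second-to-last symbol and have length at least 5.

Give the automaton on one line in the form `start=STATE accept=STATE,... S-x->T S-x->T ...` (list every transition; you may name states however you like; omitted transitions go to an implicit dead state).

Handle the two conditions separately and then intersect. One (7 states) tracks the last 2 symbols read; the other (7 states) tracks the input length, saturating at 6. Each combined state is a pair, one component from each; accept when both components accept.
A 23-state machine:
          x    y  
>  q0     q1   q2 
   q1     q3   q4 
   q2     q5   q6 
   q3     q7   q8 
   q4     q9  q10 
   q5     q7   q8 
   q6     q9  q10 
   q7    q11  q12 
   q8    q13  q14 
   q9    q11  q12 
   q10   q13  q14 
   q11   q15  q16 
   q12   q17  q18 
   q13   q15  q16 
   q14   q17  q18 
 * q15   q19  q20 
 * q16   q21  q22 
   q17   q19  q20 
   q18   q21  q22 
 * q19   q19  q20 
 * q20   q21  q22 
   q21   q19  q20 
   q22   q21  q22 
(> = start, * = accepting)

start=q0 accept=q15,q16,q19,q20 q0-x->q1 q0-y->q2 q1-x->q3 q1-y->q4 q2-x->q5 q2-y->q6 q3-x->q7 q3-y->q8 q4-x->q9 q4-y->q10 q5-x->q7 q5-y->q8 q6-x->q9 q6-y->q10 q7-x->q11 q7-y->q12 q8-x->q13 q8-y->q14 q9-x->q11 q9-y->q12 q10-x->q13 q10-y->q14 q11-x->q15 q11-y->q16 q12-x->q17 q12-y->q18 q13-x->q15 q13-y->q16 q14-x->q17 q14-y->q18 q15-x->q19 q15-y->q20 q16-x->q21 q16-y->q22 q17-x->q19 q17-y->q20 q18-x->q21 q18-y->q22 q19-x->q19 q19-y->q20 q20-x->q21 q20-y->q22 q21-x->q19 q21-y->q20 q22-x->q21 q22-y->q22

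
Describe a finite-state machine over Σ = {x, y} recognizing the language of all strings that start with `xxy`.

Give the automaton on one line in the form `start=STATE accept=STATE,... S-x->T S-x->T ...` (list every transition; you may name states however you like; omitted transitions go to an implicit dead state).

Check the first 3 symbols one by one: s0 through s2 record how many have matched `xxy` so far; any wrong symbol goes to the dead state s4. After all 3 match we enter the accepting sink s3.
With 5 states:
        x   y  
>  s0   s1  s4 
   s1   s2  s4 
   s2   s4  s3 
 * s3   s3  s3 
   s4   s4  s4 
(> = start, * = accepting)

start=s0 accept=s3 s0-x->s1 s0-y->s4 s1-x->s2 s1-y->s4 s2-x->s4 s2-y->s3 s3-x->s3 s3-y->s3 s4-x->s4 s4-y->s4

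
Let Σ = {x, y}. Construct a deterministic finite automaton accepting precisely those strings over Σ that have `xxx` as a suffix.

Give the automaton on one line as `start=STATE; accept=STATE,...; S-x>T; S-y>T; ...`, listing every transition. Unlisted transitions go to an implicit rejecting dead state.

start=q0; accept=q3; q0-x>q1; q0-y>q0; q1-x>q2; q1-y>q0; q2-x>q3; q2-y>q0; q3-x>q3; q3-y>q0

Remember how much of `xxx` the current input suffix matches. State q0 means no match yet; q1 means the last symbol is `x`; q2 means the last 2 symbols are `xx`; q3 means the last 3 symbols are `xxx`. Only q3 accepts. On a mismatch, fall back to the longest proper suffix that is still a prefix of `xxx`.
With 4 states:
        x   y  
>  q0   q1  q0 
   q1   q2  q0 
   q2   q3  q0 
 * q3   q3  q0 
(> = start, * = accepting)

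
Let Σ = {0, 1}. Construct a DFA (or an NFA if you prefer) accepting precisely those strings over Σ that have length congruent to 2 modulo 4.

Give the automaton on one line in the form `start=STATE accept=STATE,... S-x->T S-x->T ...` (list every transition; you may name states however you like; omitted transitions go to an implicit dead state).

Only the length mod 4 matters, so use a 4-cycle: from any state, every input symbol moves to the next state, wrapping q3 back to q0. Mark q2 accepting.
A 4-state machine:
        0   1  
>  q0   q1  q1 
   q1   q2  q2 
 * q2   q3  q3 
   q3   q0  q0 
(> = start, * = accepting)

start=q0 accept=q2 q0-0->q1 q0-1->q1 q1-0->q2 q1-1->q2 q2-0->q3 q2-1->q3 q3-0->q0 q3-1->q0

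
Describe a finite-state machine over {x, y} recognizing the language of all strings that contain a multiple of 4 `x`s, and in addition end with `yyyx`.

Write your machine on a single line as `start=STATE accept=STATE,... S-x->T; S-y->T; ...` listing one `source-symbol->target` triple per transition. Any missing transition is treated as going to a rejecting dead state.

Build one automaton per condition and run them in lockstep. One (4 states) tracks the count of `x`s modulo 4; the other (5 states) tracks how much of the suffix `yyyx` has currently been matched. Each combined state is a pair, one component from each; accept when both components accept.
20 states suffice.
          x    y  
>  s0     s1   s2 
   s1     s3   s4 
   s2     s1   s5 
   s3     s6   s7 
   s4     s3   s8 
   s5     s1   s9 
   s6     s0  s10 
   s7     s6  s11 
   s8     s3  s12 
   s9    s13   s9 
   s10    s0  s14 
   s11    s6  s15 
   s12   s16  s12 
   s13    s3   s4 
   s14    s0  s17 
   s15   s18  s15 
   s16    s6   s7 
   s17   s19  s17 
   s18    s0  s10 
 * s19    s1   s2 
(> = start, * = accepting)

start=s0; accept=s19; s0-x->s1; s0-y->s2; s1-x->s3; s1-y->s4; s2-x->s1; s2-y->s5; s3-x->s6; s3-y->s7; s4-x->s3; s4-y->s8; s5-x->s1; s5-y->s9; s6-x->s0; s6-y->s10; s7-x->s6; s7-y->s11; s8-x->s3; s8-y->s12; s9-x->s13; s9-y->s9; s10-x->s0; s10-y->s14; s11-x->s6; s11-y->s15; s12-x->s16; s12-y->s12; s13-x->s3; s13-y->s4; s14-x->s0; s14-y->s17; s15-x->s18; s15-y->s15; s16-x->s6; s16-y->s7; s17-x->s19; s17-y->s17; s18-x->s0; s18-y->s10; s19-x->s1; s19-y->s2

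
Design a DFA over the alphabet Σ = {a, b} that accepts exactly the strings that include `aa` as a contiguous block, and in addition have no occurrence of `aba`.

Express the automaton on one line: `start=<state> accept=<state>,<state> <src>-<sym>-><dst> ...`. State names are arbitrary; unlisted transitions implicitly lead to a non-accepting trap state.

start=q0 accept=q2,q4,q7 q0-a->q1 q0-b->q0 q1-a->q2 q1-b->q3 q2-a->q2 q2-b->q4 q3-a->q5 q3-b->q0 q4-a->q6 q4-b->q7 q5-a->q6 q5-b->q8 q6-a->q6 q6-b->q6 q7-a->q2 q7-b->q7 q8-a->q5 q8-b->q8

Handle the two conditions separately and then intersect. The first has 3 states tracking whether and how much of `aa` has been seen; the second has 4 states tracking partial matches of the forbidden pattern `aba`. A product state is a pair (one from each), accepting exactly when both do.
9 states suffice.
        a   b  
>  q0   q1  q0 
   q1   q2  q3 
 * q2   q2  q4 
   q3   q5  q0 
 * q4   q6  q7 
   q5   q6  q8 
   q6   q6  q6 
 * q7   q2  q7 
   q8   q5  q8 
(> = start, * = accepting)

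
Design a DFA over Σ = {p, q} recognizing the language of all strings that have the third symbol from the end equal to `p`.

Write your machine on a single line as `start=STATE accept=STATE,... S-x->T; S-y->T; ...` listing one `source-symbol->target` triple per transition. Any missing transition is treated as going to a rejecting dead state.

start=S0; accept=S7,S8,S9,S10; S0-p->S1; S0-q->S2; S1-p->S3; S1-q->S4; S2-p->S5; S2-q->S6; S3-p->S7; S3-q->S8; S4-p->S9; S4-q->S10; S5-p->S11; S5-q->S12; S6-p->S13; S6-q->S14; S7-p->S7; S7-q->S8; S8-p->S9; S8-q->S10; S9-p->S11; S9-q->S12; S10-p->S13; S10-q->S14; S11-p->S7; S11-q->S8; S12-p->S9; S12-q->S10; S13-p->S11; S13-q->S12; S14-p->S13; S14-q->S14

Because acceptance depends on a position counted from the end, the machine has to buffer the most recent 3 symbols. Make each state the string of the last up-to-3 symbols read; on input `x` shift the window left and append `x`. Accept when the buffered window has length 3 and begins with `p`.
A 15-state machine:
          p    q  
>  S0     S1   S2 
   S1     S3   S4 
   S2     S5   S6 
   S3     S7   S8 
   S4     S9  S10 
   S5    S11  S12 
   S6    S13  S14 
 * S7     S7   S8 
 * S8     S9  S10 
 * S9    S11  S12 
 * S10   S13  S14 
   S11    S7   S8 
   S12    S9  S10 
   S13   S11  S12 
   S14   S13  S14 
(> = start, * = accepting)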